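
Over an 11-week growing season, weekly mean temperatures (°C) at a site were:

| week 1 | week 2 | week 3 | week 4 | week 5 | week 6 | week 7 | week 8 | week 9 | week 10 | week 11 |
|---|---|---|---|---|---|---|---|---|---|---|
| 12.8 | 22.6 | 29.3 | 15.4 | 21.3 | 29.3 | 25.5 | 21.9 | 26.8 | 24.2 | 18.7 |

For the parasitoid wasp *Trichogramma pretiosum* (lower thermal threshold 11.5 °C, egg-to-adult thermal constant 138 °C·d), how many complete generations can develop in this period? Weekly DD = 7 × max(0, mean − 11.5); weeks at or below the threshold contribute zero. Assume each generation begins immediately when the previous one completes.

Weekly DD (7 × max(0, T̄ − 11.5)): 9.1, 77.7, 124.6, 27.3, 68.6, 124.6, 98.0, 72.8, 107.1, 88.9, 50.4.
Season total = 849.1 DD.
Complete generations = ⌊849.1 / 138⌋ = 6.

6 generations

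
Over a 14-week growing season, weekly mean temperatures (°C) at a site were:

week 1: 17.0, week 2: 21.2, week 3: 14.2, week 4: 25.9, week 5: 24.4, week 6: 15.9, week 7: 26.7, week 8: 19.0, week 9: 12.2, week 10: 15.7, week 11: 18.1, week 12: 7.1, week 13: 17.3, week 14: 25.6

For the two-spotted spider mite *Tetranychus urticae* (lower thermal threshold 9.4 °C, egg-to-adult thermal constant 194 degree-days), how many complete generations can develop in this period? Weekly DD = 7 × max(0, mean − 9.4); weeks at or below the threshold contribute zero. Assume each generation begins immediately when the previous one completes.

4 generations

Weekly DD (7 × max(0, T̄ − 9.4)): 53.2, 82.6, 33.6, 115.5, 105.0, 45.5, 121.1, 67.2, 19.6, 44.1, 60.9, 0.0, 55.3, 113.4.
Season total = 917.0 DD.
Complete generations = ⌊917.0 / 194⌋ = 4.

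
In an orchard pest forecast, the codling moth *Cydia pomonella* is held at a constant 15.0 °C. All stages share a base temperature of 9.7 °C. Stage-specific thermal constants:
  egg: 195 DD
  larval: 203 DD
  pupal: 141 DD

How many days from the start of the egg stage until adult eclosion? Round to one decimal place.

101.7 days

Daily accumulation at 15.0 °C = 15.0 − 9.7 = 5.3 DD/day.
Total K = 195 + 203 + 141 = 539 DD.
Total duration = 539 / 5.3 = 101.698 ≈ 101.7 days.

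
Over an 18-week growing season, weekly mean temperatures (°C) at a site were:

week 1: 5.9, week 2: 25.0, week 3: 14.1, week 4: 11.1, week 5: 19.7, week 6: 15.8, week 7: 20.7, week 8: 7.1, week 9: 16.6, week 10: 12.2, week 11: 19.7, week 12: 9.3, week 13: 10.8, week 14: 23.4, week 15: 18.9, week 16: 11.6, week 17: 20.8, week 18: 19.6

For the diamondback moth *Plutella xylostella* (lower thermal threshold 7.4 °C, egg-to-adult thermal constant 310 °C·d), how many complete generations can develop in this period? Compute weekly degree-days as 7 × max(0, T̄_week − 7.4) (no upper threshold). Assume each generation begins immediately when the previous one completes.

Weekly DD (7 × max(0, T̄ − 7.4)): 0.0, 123.2, 46.9, 25.9, 86.1, 58.8, 93.1, 0.0, 64.4, 33.6, 86.1, 13.3, 23.8, 112.0, 80.5, 29.4, 93.8, 85.4.
Season total = 1056.3 DD.
Complete generations = ⌊1056.3 / 310⌋ = 3.

3 generations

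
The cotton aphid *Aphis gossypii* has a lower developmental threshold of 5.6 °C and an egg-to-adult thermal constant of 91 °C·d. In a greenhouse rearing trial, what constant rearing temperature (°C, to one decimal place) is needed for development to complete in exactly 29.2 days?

8.7 °C

Required daily accumulation = 91 / 29.2 = 3.116 DD/day.
T = T_base + 3.116 = 5.6 + 3.116 = 8.716 ≈ 8.7 °C.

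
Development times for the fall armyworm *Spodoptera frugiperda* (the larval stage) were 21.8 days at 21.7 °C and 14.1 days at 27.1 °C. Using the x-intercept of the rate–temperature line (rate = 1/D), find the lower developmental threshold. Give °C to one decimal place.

Linear rate model ⇒ the product D·(T − T_b) is constant across temperatures.
21.8·(21.7 − T_b) = 14.1·(27.1 − T_b)
T_b = (21.8·21.7 − 14.1·27.1) / (21.8 − 14.1) = 90.95 / 7.7 = 11.812 °C ≈ 11.8 °C.

11.8 °C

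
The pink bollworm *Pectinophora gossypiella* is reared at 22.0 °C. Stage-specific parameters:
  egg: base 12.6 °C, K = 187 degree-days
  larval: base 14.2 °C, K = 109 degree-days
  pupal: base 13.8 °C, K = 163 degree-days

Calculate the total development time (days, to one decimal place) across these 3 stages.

egg: 187 / (22.0 − 12.6) = 187 / 9.4 = 19.894 d.
larval: 109 / (22.0 − 14.2) = 109 / 7.8 = 13.974 d.
pupal: 163 / (22.0 − 13.8) = 163 / 8.2 = 19.878 d.
Sum = 53.746 ≈ 53.7 days.

53.7 days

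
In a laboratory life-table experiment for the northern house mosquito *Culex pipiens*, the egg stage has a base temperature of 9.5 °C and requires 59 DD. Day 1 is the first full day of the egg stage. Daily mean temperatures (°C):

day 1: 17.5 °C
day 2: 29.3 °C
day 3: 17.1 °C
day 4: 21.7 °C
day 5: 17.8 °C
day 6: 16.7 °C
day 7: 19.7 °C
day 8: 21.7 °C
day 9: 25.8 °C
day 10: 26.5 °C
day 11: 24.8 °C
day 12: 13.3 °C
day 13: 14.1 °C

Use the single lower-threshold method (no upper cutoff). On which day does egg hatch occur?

Daily DD above 9.5 °C: 8.0, 19.8, 7.6, 12.2, 8.3, 7.2, 10.2, 12.2, 16.3, 17.0, 15.3, 3.8, 4.6.
Cumulative: 8.0, 27.8, 35.4, 47.6, 55.9, 63.1, 73.3, 85.5, 101.8, 118.8, 134.1, 137.9, 142.5.
The total first reaches 59 DD on day 6.

day 6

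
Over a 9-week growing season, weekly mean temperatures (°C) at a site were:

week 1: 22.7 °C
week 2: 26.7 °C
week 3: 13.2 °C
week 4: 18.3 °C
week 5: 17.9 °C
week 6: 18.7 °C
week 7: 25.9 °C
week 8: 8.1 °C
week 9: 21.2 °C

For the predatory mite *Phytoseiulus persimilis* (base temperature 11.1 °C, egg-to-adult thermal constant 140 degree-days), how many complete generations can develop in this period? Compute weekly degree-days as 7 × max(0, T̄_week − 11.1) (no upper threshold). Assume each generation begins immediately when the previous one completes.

Weekly DD (7 × max(0, T̄ − 11.1)): 81.2, 109.2, 14.7, 50.4, 47.6, 53.2, 103.6, 0.0, 70.7.
Season total = 530.6 DD.
Complete generations = ⌊530.6 / 140⌋ = 3.

3 generations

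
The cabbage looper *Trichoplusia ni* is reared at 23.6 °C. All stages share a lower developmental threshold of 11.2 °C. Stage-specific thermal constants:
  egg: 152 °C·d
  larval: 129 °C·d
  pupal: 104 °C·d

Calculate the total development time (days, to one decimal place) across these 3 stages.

31.0 days

Daily accumulation at 23.6 °C = 23.6 − 11.2 = 12.4 DD/day.
Total K = 152 + 129 + 104 = 385 DD.
Total duration = 385 / 12.4 = 31.048 ≈ 31.0 days.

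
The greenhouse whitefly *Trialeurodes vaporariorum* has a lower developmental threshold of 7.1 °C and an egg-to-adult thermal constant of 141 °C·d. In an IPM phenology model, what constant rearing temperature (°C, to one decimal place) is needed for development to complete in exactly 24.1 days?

13.0 °C

Required daily accumulation = 141 / 24.1 = 5.851 DD/day.
T = T_base + 5.851 = 7.1 + 5.851 = 12.951 ≈ 13.0 °C.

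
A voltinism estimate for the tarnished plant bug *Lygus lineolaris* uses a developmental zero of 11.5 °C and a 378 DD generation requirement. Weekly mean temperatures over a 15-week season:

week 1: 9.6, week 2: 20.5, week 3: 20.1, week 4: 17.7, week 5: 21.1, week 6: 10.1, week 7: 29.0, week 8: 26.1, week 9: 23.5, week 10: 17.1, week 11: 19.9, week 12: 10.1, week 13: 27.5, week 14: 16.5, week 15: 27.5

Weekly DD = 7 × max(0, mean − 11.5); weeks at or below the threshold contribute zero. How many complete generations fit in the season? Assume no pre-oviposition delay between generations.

Weekly DD (7 × max(0, T̄ − 11.5)): 0.0, 63.0, 60.2, 43.4, 67.2, 0.0, 122.5, 102.2, 84.0, 39.2, 58.8, 0.0, 112.0, 35.0, 112.0.
Season total = 899.5 DD.
Complete generations = ⌊899.5 / 378⌋ = 2.

2 generations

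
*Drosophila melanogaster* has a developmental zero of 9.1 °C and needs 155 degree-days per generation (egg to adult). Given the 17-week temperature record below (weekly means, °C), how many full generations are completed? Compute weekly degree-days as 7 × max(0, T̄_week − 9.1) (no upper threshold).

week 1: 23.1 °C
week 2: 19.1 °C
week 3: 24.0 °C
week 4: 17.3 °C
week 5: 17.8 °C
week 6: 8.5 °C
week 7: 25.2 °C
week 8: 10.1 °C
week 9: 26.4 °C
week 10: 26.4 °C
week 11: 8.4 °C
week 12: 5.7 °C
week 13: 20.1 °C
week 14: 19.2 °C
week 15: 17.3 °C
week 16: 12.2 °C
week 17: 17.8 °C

Weekly DD (7 × max(0, T̄ − 9.1)): 98.0, 70.0, 104.3, 57.4, 60.9, 0.0, 112.7, 7.0, 121.1, 121.1, 0.0, 0.0, 77.0, 70.7, 57.4, 21.7, 60.9.
Season total = 1040.2 DD.
Complete generations = ⌊1040.2 / 155⌋ = 6.

6 generations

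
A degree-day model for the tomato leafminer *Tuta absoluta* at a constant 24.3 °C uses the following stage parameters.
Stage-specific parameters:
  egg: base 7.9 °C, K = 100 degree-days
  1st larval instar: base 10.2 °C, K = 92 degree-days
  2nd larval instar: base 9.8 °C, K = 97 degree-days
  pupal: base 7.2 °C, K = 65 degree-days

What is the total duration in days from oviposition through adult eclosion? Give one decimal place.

egg: 100 / (24.3 − 7.9) = 100 / 16.4 = 6.098 d.
1st larval instar: 92 / (24.3 − 10.2) = 92 / 14.1 = 6.525 d.
2nd larval instar: 97 / (24.3 − 9.8) = 97 / 14.5 = 6.690 d.
pupal: 65 / (24.3 − 7.2) = 65 / 17.1 = 3.801 d.
Sum = 23.113 ≈ 23.1 days.

23.1 days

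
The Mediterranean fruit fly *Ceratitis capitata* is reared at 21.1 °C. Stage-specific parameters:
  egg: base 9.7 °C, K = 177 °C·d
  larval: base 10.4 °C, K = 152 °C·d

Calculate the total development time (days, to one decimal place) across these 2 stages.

egg: 177 / (21.1 − 9.7) = 177 / 11.4 = 15.526 d.
larval: 152 / (21.1 − 10.4) = 152 / 10.7 = 14.206 d.
Sum = 29.732 ≈ 29.7 days.

29.7 days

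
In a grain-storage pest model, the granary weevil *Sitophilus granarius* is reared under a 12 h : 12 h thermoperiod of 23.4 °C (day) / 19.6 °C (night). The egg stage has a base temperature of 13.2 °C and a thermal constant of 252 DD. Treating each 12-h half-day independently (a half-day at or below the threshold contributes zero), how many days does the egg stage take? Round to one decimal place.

30.4 days

Day half: max(0, 23.4 − 13.2) × 0.5 = 10.2 × 0.5 = 5.10 DD.
Night half: max(0, 19.6 − 13.2) × 0.5 = 6.4 × 0.5 = 3.20 DD.
Per 24 h: 8.30 DD/day.
Duration = 252 / 8.30 = 30.361 ≈ 30.4 days.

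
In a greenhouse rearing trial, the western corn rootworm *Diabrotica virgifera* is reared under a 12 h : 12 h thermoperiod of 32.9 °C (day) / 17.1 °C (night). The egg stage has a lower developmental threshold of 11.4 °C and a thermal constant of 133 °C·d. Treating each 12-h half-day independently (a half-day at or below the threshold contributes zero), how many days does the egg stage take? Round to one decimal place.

9.8 days

Day half: max(0, 32.9 − 11.4) × 0.5 = 21.5 × 0.5 = 10.75 DD.
Night half: max(0, 17.1 − 11.4) × 0.5 = 5.7 × 0.5 = 2.85 DD.
Per 24 h: 13.60 DD/day.
Duration = 133 / 13.60 = 9.779 ≈ 9.8 days.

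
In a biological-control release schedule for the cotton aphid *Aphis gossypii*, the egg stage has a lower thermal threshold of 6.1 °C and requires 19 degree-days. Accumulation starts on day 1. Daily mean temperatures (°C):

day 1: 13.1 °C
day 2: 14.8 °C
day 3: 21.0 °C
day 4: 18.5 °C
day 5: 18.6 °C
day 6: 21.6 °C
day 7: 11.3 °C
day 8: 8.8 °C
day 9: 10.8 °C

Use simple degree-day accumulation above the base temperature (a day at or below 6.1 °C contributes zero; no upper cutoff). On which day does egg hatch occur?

day 3

Daily DD above 6.1 °C: 7.0, 8.7, 14.9, 12.4, 12.5, 15.5, 5.2, 2.7, 4.7.
Cumulative: 7.0, 15.7, 30.6, 43.0, 55.5, 71.0, 76.2, 78.9, 83.6.
The total first reaches 19 DD on day 3.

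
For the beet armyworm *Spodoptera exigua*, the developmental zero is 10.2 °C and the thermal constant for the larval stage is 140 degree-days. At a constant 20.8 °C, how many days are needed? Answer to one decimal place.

13.2 days

Daily accumulation = 20.8 − 10.2 = 10.6 DD/day.
Duration = 140 / 10.6 = 13.208 ≈ 13.2 days.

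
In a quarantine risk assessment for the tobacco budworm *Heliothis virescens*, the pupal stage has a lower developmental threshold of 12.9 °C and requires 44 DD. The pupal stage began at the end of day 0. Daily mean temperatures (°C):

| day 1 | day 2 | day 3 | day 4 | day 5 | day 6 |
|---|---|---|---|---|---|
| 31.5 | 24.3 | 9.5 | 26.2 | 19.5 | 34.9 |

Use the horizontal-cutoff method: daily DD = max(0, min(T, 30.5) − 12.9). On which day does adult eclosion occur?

Daily DD above 12.9 °C (capped at 17.6): 17.6, 11.4, 0.0, 13.3, 6.6, 17.6.
Cumulative: 17.6, 29.0, 29.0, 42.3, 48.9, 66.5.
The total first reaches 44 DD on day 5.

day 5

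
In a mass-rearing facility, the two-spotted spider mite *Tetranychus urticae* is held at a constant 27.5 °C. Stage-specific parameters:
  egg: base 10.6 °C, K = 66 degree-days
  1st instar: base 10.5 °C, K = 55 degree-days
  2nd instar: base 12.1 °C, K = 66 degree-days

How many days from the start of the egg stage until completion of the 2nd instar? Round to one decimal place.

11.4 days

egg: 66 / (27.5 − 10.6) = 66 / 16.9 = 3.905 d.
1st instar: 55 / (27.5 − 10.5) = 55 / 17.0 = 3.235 d.
2nd instar: 66 / (27.5 − 12.1) = 66 / 15.4 = 4.286 d.
Sum = 11.426 ≈ 11.4 days.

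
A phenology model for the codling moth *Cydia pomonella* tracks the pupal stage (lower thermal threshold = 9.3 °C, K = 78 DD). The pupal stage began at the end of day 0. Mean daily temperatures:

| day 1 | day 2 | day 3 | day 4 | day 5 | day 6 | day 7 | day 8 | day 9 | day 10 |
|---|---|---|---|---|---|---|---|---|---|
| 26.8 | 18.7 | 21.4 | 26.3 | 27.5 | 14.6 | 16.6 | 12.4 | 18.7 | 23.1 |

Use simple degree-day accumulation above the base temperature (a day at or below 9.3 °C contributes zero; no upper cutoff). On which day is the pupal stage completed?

Daily DD above 9.3 °C: 17.5, 9.4, 12.1, 17.0, 18.2, 5.3, 7.3, 3.1, 9.4, 13.8.
Cumulative: 17.5, 26.9, 39.0, 56.0, 74.2, 79.5, 86.8, 89.9, 99.3, 113.1.
The total first reaches 78 DD on day 6.

day 6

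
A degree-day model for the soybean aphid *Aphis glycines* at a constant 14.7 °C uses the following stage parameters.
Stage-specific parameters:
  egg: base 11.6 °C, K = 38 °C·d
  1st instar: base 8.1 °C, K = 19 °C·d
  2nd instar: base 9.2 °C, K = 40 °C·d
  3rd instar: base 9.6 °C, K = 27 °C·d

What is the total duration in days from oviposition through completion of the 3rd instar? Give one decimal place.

27.7 days

egg: 38 / (14.7 − 11.6) = 38 / 3.1 = 12.258 d.
1st instar: 19 / (14.7 − 8.1) = 19 / 6.6 = 2.879 d.
2nd instar: 40 / (14.7 − 9.2) = 40 / 5.5 = 7.273 d.
3rd instar: 27 / (14.7 − 9.6) = 27 / 5.1 = 5.294 d.
Sum = 27.704 ≈ 27.7 days.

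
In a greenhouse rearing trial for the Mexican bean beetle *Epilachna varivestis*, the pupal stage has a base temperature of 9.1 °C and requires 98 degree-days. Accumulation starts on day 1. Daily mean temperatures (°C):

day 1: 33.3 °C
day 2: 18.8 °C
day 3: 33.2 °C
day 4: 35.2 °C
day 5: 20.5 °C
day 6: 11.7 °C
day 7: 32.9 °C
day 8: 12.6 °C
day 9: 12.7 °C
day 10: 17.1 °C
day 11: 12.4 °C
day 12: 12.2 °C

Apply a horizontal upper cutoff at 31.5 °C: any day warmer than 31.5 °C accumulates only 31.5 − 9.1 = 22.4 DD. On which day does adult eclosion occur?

day 7

Daily DD above 9.1 °C (capped at 22.4): 22.4, 9.7, 22.4, 22.4, 11.4, 2.6, 22.4, 3.5, 3.6, 8.0, 3.3, 3.1.
Cumulative: 22.4, 32.1, 54.5, 76.9, 88.3, 90.9, 113.3, 116.8, 120.4, 128.4, 131.7, 134.8.
The total first reaches 98 DD on day 7.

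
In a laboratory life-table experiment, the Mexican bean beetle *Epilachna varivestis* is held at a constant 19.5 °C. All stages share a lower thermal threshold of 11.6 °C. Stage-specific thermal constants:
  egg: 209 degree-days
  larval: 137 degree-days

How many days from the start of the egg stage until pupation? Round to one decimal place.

Daily accumulation at 19.5 °C = 19.5 − 11.6 = 7.9 DD/day.
Total K = 209 + 137 = 346 DD.
Total duration = 346 / 7.9 = 43.797 ≈ 43.8 days.

43.8 days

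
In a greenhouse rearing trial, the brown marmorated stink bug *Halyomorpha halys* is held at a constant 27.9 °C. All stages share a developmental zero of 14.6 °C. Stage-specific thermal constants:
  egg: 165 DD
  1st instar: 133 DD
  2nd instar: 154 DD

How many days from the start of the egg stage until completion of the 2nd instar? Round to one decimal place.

34.0 days

Daily accumulation at 27.9 °C = 27.9 − 14.6 = 13.3 DD/day.
Total K = 165 + 133 + 154 = 452 DD.
Total duration = 452 / 13.3 = 33.985 ≈ 34.0 days.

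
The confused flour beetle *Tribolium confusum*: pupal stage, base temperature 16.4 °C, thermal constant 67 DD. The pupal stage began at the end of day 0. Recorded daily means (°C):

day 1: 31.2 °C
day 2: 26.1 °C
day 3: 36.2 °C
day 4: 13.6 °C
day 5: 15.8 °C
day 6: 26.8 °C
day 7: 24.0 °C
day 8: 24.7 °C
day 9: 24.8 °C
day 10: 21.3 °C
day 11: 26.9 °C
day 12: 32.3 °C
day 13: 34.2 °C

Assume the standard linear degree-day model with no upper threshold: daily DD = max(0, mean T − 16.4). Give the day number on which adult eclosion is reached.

Daily DD above 16.4 °C: 14.8, 9.7, 19.8, 0.0, 0.0, 10.4, 7.6, 8.3, 8.4, 4.9, 10.5, 15.9, 17.8.
Cumulative: 14.8, 24.5, 44.3, 44.3, 44.3, 54.7, 62.3, 70.6, 79.0, 83.9, 94.4, 110.3, 128.1.
The total first reaches 67 DD on day 8.

day 8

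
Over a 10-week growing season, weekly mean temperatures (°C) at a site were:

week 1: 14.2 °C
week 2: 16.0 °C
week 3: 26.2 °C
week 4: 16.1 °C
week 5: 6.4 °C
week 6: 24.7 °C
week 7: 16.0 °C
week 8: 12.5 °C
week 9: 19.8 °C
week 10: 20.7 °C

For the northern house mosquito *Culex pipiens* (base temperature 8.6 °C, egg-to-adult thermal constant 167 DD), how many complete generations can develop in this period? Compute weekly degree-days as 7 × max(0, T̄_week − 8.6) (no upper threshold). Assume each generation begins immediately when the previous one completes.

3 generations

Weekly DD (7 × max(0, T̄ − 8.6)): 39.2, 51.8, 123.2, 52.5, 0.0, 112.7, 51.8, 27.3, 78.4, 84.7.
Season total = 621.6 DD.
Complete generations = ⌊621.6 / 167⌋ = 3.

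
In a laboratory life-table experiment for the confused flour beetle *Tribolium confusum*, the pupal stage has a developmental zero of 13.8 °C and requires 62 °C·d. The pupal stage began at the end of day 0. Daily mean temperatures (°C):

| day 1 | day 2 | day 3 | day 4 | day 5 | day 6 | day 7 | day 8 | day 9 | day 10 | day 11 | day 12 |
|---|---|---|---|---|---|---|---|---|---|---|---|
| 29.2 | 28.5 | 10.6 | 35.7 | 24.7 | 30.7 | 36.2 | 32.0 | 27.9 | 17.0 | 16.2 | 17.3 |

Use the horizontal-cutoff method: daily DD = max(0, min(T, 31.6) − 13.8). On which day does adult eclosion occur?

day 6

Daily DD above 13.8 °C (capped at 17.8): 15.4, 14.7, 0.0, 17.8, 10.9, 16.9, 17.8, 17.8, 14.1, 3.2, 2.4, 3.5.
Cumulative: 15.4, 30.1, 30.1, 47.9, 58.8, 75.7, 93.5, 111.3, 125.4, 128.6, 131.0, 134.5.
The total first reaches 62 DD on day 6.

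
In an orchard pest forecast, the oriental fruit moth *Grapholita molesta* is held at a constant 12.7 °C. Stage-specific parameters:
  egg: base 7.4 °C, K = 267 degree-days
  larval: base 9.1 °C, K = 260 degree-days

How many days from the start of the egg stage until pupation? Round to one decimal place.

122.6 days

egg: 267 / (12.7 − 7.4) = 267 / 5.3 = 50.377 d.
larval: 260 / (12.7 − 9.1) = 260 / 3.6 = 72.222 d.
Sum = 122.600 ≈ 122.6 days.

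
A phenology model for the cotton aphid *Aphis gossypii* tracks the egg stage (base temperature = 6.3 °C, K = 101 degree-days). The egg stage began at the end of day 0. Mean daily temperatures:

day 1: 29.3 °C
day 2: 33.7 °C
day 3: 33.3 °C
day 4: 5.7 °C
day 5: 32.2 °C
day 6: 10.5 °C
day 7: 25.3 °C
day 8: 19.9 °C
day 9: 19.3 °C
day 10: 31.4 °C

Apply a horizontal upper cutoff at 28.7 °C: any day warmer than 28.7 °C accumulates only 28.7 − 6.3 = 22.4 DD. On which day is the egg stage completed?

Daily DD above 6.3 °C (capped at 22.4): 22.4, 22.4, 22.4, 0.0, 22.4, 4.2, 19.0, 13.6, 13.0, 22.4.
Cumulative: 22.4, 44.8, 67.2, 67.2, 89.6, 93.8, 112.8, 126.4, 139.4, 161.8.
The total first reaches 101 DD on day 7.

day 7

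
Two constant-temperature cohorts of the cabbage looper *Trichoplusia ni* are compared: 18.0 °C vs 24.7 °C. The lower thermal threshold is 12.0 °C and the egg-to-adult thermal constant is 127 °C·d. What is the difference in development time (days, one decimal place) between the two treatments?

At 18.0 °C: 127 / (18.0 − 12.0) = 127 / 6.0 = 21.167 d.
At 24.7 °C: 127 / (24.7 − 12.0) = 127 / 12.7 = 10.000 d.
Difference = |21.167 − 10.000| = 11.167 ≈ 11.2 days.

11.2 days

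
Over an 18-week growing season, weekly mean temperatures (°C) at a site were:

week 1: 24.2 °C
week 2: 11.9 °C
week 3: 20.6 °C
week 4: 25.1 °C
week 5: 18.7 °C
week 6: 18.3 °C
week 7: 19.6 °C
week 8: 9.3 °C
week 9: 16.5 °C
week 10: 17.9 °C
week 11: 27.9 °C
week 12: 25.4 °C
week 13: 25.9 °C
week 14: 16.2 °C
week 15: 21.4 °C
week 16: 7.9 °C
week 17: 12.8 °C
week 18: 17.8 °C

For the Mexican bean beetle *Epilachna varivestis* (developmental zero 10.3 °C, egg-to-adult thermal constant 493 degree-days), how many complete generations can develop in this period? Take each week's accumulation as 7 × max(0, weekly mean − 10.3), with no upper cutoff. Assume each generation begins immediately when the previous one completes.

2 generations

Weekly DD (7 × max(0, T̄ − 10.3)): 97.3, 11.2, 72.1, 103.6, 58.8, 56.0, 65.1, 0.0, 43.4, 53.2, 123.2, 105.7, 109.2, 41.3, 77.7, 0.0, 17.5, 52.5.
Season total = 1087.8 DD.
Complete generations = ⌊1087.8 / 493⌋ = 2.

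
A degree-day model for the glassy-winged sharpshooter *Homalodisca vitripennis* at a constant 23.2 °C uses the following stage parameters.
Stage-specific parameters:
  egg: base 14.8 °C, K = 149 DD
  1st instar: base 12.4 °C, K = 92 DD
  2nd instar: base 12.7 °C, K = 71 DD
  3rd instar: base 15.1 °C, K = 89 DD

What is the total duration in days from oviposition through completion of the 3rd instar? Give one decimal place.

egg: 149 / (23.2 − 14.8) = 149 / 8.4 = 17.738 d.
1st instar: 92 / (23.2 − 12.4) = 92 / 10.8 = 8.519 d.
2nd instar: 71 / (23.2 − 12.7) = 71 / 10.5 = 6.762 d.
3rd instar: 89 / (23.2 − 15.1) = 89 / 8.1 = 10.988 d.
Sum = 44.006 ≈ 44.0 days.

44.0 days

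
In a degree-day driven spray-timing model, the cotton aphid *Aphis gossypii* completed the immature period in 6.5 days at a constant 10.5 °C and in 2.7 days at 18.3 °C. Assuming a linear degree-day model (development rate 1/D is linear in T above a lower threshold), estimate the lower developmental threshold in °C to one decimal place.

Equal thermal constants: D₁(T₁ − T_b) = D₂(T₂ − T_b).
6.5·(10.5 − T_b) = 2.7·(18.3 − T_b)
T_b = (6.5·10.5 − 2.7·18.3) / (6.5 − 2.7) = 18.84 / 3.8 = 4.958 °C ≈ 5.0 °C.

5.0 °C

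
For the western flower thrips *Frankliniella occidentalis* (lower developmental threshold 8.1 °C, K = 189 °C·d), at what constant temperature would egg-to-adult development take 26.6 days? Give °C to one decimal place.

Required daily accumulation = 189 / 26.6 = 7.105 DD/day.
T = T_base + 7.105 = 8.1 + 7.105 = 15.205 ≈ 15.2 °C.

15.2 °C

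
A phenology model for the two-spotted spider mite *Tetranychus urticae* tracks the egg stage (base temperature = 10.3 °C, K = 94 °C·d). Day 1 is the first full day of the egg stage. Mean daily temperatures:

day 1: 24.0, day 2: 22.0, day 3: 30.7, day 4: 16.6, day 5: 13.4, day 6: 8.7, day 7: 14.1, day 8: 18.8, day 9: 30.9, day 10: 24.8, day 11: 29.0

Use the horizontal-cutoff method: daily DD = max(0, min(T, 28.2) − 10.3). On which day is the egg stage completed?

day 10

Daily DD above 10.3 °C (capped at 17.9): 13.7, 11.7, 17.9, 6.3, 3.1, 0.0, 3.8, 8.5, 17.9, 14.5, 17.9.
Cumulative: 13.7, 25.4, 43.3, 49.6, 52.7, 52.7, 56.5, 65.0, 82.9, 97.4, 115.3.
The total first reaches 94 DD on day 10.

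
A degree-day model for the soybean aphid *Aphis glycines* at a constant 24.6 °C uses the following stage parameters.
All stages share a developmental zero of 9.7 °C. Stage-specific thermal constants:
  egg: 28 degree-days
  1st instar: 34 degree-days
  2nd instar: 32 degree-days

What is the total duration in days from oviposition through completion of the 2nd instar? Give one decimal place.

6.3 days

Daily accumulation at 24.6 °C = 24.6 − 9.7 = 14.9 DD/day.
Total K = 28 + 34 + 32 = 94 DD.
Total duration = 94 / 14.9 = 6.309 ≈ 6.3 days.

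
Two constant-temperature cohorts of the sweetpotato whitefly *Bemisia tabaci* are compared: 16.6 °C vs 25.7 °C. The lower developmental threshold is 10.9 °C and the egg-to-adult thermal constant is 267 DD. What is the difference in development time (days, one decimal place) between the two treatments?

28.8 days

At 16.6 °C: 267 / (16.6 − 10.9) = 267 / 5.7 = 46.842 d.
At 25.7 °C: 267 / (25.7 − 10.9) = 267 / 14.8 = 18.041 d.
Difference = |46.842 − 18.041| = 28.802 ≈ 28.8 days.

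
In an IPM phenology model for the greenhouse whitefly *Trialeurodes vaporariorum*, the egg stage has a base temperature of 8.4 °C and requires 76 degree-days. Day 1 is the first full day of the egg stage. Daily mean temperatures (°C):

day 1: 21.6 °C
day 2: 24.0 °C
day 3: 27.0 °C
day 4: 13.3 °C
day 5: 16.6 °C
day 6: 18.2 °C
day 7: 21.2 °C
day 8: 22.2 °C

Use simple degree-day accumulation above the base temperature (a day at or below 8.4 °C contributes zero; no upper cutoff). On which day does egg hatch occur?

day 7

Daily DD above 8.4 °C: 13.2, 15.6, 18.6, 4.9, 8.2, 9.8, 12.8, 13.8.
Cumulative: 13.2, 28.8, 47.4, 52.3, 60.5, 70.3, 83.1, 96.9.
The total first reaches 76 DD on day 7.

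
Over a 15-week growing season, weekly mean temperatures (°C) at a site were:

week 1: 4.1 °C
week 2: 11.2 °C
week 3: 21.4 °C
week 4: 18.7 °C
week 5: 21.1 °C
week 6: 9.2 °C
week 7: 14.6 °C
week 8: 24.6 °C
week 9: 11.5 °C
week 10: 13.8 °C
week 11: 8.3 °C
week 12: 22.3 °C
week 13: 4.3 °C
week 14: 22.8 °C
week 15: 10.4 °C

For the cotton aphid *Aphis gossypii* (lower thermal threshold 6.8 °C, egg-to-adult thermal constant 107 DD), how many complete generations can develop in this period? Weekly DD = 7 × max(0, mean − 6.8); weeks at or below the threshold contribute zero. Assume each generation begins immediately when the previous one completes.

Weekly DD (7 × max(0, T̄ − 6.8)): 0.0, 30.8, 102.2, 83.3, 100.1, 16.8, 54.6, 124.6, 32.9, 49.0, 10.5, 108.5, 0.0, 112.0, 25.2.
Season total = 850.5 DD.
Complete generations = ⌊850.5 / 107⌋ = 7.

7 generations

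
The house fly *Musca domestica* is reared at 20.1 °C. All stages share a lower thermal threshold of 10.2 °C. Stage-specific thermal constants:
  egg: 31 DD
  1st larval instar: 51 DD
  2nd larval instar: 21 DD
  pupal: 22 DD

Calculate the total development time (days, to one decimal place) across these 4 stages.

12.6 days

Daily accumulation at 20.1 °C = 20.1 − 10.2 = 9.9 DD/day.
Total K = 31 + 51 + 21 + 22 = 125 DD.
Total duration = 125 / 9.9 = 12.626 ≈ 12.6 days.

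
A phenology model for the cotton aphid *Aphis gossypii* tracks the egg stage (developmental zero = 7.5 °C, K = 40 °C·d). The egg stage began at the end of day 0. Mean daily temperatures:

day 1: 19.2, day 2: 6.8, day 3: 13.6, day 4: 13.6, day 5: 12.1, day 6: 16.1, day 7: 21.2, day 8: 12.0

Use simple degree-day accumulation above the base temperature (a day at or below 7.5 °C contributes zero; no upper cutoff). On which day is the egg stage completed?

Daily DD above 7.5 °C: 11.7, 0.0, 6.1, 6.1, 4.6, 8.6, 13.7, 4.5.
Cumulative: 11.7, 11.7, 17.8, 23.9, 28.5, 37.1, 50.8, 55.3.
The total first reaches 40 DD on day 7.

day 7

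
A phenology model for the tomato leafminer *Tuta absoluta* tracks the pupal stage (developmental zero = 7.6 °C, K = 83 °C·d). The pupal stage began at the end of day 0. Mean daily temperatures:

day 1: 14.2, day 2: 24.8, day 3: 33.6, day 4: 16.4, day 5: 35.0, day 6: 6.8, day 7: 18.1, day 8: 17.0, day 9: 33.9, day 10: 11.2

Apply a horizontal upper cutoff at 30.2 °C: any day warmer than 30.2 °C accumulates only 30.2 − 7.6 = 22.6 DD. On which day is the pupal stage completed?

Daily DD above 7.6 °C (capped at 22.6): 6.6, 17.2, 22.6, 8.8, 22.6, 0.0, 10.5, 9.4, 22.6, 3.6.
Cumulative: 6.6, 23.8, 46.4, 55.2, 77.8, 77.8, 88.3, 97.7, 120.3, 123.9.
The total first reaches 83 DD on day 7.

day 7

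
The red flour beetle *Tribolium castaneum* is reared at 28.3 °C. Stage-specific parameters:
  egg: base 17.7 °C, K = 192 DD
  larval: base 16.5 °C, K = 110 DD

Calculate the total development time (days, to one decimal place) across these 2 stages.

egg: 192 / (28.3 − 17.7) = 192 / 10.6 = 18.113 d.
larval: 110 / (28.3 − 16.5) = 110 / 11.8 = 9.322 d.
Sum = 27.435 ≈ 27.4 days.

27.4 days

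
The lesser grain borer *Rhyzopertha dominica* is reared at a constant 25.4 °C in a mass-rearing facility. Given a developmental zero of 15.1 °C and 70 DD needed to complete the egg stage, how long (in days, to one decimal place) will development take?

6.8 days

Daily accumulation = 25.4 − 15.1 = 10.3 DD/day.
Duration = 70 / 10.3 = 6.796 ≈ 6.8 days.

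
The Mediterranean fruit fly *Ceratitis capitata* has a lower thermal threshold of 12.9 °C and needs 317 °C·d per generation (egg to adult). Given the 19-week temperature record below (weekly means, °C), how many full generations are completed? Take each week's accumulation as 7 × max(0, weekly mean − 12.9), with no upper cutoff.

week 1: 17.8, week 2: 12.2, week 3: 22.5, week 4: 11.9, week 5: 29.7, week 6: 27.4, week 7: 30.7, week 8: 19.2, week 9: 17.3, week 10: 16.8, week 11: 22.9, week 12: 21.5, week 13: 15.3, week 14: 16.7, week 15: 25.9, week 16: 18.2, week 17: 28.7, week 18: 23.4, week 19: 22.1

Weekly DD (7 × max(0, T̄ − 12.9)): 34.3, 0.0, 67.2, 0.0, 117.6, 101.5, 124.6, 44.1, 30.8, 27.3, 70.0, 60.2, 16.8, 26.6, 91.0, 37.1, 110.6, 73.5, 64.4.
Season total = 1097.6 DD.
Complete generations = ⌊1097.6 / 317⌋ = 3.

3 generations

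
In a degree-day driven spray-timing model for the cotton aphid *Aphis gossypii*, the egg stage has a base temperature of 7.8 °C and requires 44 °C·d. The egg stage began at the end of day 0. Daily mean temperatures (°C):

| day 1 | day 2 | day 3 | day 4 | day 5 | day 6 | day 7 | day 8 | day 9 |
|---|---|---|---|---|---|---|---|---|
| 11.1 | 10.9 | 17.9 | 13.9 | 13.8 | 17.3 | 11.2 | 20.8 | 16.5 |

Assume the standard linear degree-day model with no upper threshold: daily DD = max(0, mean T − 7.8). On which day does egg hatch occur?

day 8

Daily DD above 7.8 °C: 3.3, 3.1, 10.1, 6.1, 6.0, 9.5, 3.4, 13.0, 8.7.
Cumulative: 3.3, 6.4, 16.5, 22.6, 28.6, 38.1, 41.5, 54.5, 63.2.
The total first reaches 44 DD on day 8.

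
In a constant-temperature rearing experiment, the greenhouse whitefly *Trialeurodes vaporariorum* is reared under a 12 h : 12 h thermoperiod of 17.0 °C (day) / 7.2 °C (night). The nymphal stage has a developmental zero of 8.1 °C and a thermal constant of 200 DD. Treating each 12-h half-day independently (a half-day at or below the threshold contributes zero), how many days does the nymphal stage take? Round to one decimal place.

44.9 days

Day half: max(0, 17.0 − 8.1) × 0.5 = 8.9 × 0.5 = 4.45 DD.
Night half: max(0, 7.2 − 8.1) × 0.5 = 0.0 × 0.5 = 0.00 DD.
Per 24 h: 4.45 DD/day.
Duration = 200 / 4.45 = 44.944 ≈ 44.9 days.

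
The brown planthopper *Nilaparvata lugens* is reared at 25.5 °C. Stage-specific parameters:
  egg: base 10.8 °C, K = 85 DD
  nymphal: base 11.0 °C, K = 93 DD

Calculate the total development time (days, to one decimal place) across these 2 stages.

egg: 85 / (25.5 − 10.8) = 85 / 14.7 = 5.782 d.
nymphal: 93 / (25.5 − 11.0) = 93 / 14.5 = 6.414 d.
Sum = 12.196 ≈ 12.2 days.

12.2 days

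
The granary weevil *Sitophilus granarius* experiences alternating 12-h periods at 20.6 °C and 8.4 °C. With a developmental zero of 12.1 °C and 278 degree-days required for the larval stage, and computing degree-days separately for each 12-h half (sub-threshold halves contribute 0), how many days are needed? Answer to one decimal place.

65.4 days

Day half: max(0, 20.6 − 12.1) × 0.5 = 8.5 × 0.5 = 4.25 DD.
Night half: max(0, 8.4 − 12.1) × 0.5 = 0.0 × 0.5 = 0.00 DD.
Per 24 h: 4.25 DD/day.
Duration = 278 / 4.25 = 65.412 ≈ 65.4 days.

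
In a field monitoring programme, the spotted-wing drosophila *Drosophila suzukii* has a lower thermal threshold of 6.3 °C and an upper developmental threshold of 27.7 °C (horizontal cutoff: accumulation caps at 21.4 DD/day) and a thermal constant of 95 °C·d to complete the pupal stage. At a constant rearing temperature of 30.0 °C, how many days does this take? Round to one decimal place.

4.4 days

Temperature 30.0 °C exceeds the upper threshold, so daily accumulation caps at 27.7 − 6.3 = 21.4 DD/day.
Duration = 95 / 21.4 = 4.439 ≈ 4.4 days.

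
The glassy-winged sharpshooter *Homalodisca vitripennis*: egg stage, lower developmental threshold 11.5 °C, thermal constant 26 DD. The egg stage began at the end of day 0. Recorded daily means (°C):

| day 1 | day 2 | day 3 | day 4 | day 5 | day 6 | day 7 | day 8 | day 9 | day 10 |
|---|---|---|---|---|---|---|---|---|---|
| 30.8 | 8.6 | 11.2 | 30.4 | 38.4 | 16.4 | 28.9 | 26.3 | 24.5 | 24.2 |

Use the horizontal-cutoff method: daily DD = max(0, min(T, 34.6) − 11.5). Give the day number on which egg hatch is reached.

day 4

Daily DD above 11.5 °C (capped at 23.1): 19.3, 0.0, 0.0, 18.9, 23.1, 4.9, 17.4, 14.8, 13.0, 12.7.
Cumulative: 19.3, 19.3, 19.3, 38.2, 61.3, 66.2, 83.6, 98.4, 111.4, 124.1.
The total first reaches 26 DD on day 4.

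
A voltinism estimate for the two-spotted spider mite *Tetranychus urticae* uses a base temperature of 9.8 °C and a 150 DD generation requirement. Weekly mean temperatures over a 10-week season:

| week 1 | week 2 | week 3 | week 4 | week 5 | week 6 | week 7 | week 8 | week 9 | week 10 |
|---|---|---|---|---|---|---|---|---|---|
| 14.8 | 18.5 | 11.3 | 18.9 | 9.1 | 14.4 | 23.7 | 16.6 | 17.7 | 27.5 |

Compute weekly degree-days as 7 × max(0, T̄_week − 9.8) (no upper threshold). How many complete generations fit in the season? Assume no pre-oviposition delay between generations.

Weekly DD (7 × max(0, T̄ − 9.8)): 35.0, 60.9, 10.5, 63.7, 0.0, 32.2, 97.3, 47.6, 55.3, 123.9.
Season total = 526.4 DD.
Complete generations = ⌊526.4 / 150⌋ = 3.

3 generations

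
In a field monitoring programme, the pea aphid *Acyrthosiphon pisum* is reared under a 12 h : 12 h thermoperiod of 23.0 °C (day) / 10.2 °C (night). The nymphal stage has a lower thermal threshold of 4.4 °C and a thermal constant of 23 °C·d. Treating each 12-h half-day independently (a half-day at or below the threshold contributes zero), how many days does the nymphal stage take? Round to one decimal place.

Day half: max(0, 23.0 − 4.4) × 0.5 = 18.6 × 0.5 = 9.30 DD.
Night half: max(0, 10.2 − 4.4) × 0.5 = 5.8 × 0.5 = 2.90 DD.
Per 24 h: 12.20 DD/day.
Duration = 23 / 12.20 = 1.885 ≈ 1.9 days.

1.9 days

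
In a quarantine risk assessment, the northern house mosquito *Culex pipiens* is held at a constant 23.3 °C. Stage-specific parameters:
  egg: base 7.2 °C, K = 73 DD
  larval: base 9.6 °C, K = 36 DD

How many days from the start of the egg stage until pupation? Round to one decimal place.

egg: 73 / (23.3 − 7.2) = 73 / 16.1 = 4.534 d.
larval: 36 / (23.3 − 9.6) = 36 / 13.7 = 2.628 d.
Sum = 7.162 ≈ 7.2 days.

7.2 days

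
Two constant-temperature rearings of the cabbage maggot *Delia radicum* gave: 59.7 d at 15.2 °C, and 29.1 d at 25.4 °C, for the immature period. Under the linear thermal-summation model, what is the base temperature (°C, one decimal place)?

5.5 °C

Linear rate model ⇒ the product D·(T − T_b) is constant across temperatures.
59.7·(15.2 − T_b) = 29.1·(25.4 − T_b)
T_b = (59.7·15.2 − 29.1·25.4) / (59.7 − 29.1) = 168.30 / 30.6 = 5.500 °C ≈ 5.5 °C.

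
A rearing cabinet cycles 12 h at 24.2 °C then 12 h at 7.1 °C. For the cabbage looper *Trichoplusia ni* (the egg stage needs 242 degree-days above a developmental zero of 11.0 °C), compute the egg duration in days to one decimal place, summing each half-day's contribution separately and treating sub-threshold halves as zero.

Day half: max(0, 24.2 − 11.0) × 0.5 = 13.2 × 0.5 = 6.60 DD.
Night half: max(0, 7.1 − 11.0) × 0.5 = 0.0 × 0.5 = 0.00 DD.
Per 24 h: 6.60 DD/day.
Duration = 242 / 6.60 = 36.667 ≈ 36.7 days.

36.7 days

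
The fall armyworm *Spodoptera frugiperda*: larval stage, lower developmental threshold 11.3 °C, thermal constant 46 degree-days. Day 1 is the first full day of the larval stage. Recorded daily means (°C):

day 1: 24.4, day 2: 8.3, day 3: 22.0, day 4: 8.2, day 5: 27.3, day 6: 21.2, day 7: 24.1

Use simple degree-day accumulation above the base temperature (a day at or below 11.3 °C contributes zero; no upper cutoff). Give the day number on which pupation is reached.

day 6

Daily DD above 11.3 °C: 13.1, 0.0, 10.7, 0.0, 16.0, 9.9, 12.8.
Cumulative: 13.1, 13.1, 23.8, 23.8, 39.8, 49.7, 62.5.
The total first reaches 46 DD on day 6.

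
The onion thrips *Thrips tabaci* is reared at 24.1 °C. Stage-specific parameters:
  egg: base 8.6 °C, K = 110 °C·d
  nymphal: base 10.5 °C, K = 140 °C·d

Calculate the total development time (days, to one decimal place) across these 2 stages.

17.4 days

egg: 110 / (24.1 − 8.6) = 110 / 15.5 = 7.097 d.
nymphal: 140 / (24.1 − 10.5) = 140 / 13.6 = 10.294 d.
Sum = 17.391 ≈ 17.4 days.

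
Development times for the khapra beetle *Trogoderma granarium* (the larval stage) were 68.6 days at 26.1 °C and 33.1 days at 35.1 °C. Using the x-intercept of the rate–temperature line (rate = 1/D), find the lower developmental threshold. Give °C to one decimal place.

17.7 °C

Equal thermal constants: D₁(T₁ − T_b) = D₂(T₂ − T_b).
68.6·(26.1 − T_b) = 33.1·(35.1 − T_b)
T_b = (68.6·26.1 − 33.1·35.1) / (68.6 − 33.1) = 628.65 / 35.5 = 17.708 °C ≈ 17.7 °C.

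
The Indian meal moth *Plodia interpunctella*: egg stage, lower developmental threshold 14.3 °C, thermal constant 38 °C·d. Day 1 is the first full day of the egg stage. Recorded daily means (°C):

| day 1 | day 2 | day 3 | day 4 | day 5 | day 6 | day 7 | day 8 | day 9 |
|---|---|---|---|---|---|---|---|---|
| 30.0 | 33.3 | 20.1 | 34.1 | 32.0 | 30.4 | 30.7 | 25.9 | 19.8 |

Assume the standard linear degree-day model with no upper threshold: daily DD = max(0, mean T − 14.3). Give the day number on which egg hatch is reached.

Daily DD above 14.3 °C: 15.7, 19.0, 5.8, 19.8, 17.7, 16.1, 16.4, 11.6, 5.5.
Cumulative: 15.7, 34.7, 40.5, 60.3, 78.0, 94.1, 110.5, 122.1, 127.6.
The total first reaches 38 DD on day 3.

day 3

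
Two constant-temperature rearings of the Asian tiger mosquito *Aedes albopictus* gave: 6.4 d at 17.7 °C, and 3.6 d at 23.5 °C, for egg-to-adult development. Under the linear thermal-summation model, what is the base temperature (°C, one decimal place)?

10.2 °C

Linear rate model ⇒ the product D·(T − T_b) is constant across temperatures.
6.4·(17.7 − T_b) = 3.6·(23.5 − T_b)
T_b = (6.4·17.7 − 3.6·23.5) / (6.4 − 3.6) = 28.68 / 2.8 = 10.243 °C ≈ 10.2 °C.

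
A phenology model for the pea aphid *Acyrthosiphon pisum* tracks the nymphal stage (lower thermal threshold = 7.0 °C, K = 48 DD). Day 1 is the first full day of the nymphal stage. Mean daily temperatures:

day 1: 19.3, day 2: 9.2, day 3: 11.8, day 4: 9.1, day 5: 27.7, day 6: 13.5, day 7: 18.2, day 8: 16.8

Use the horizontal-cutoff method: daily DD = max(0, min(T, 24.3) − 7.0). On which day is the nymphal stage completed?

Daily DD above 7.0 °C (capped at 17.3): 12.3, 2.2, 4.8, 2.1, 17.3, 6.5, 11.2, 9.8.
Cumulative: 12.3, 14.5, 19.3, 21.4, 38.7, 45.2, 56.4, 66.2.
The total first reaches 48 DD on day 7.

day 7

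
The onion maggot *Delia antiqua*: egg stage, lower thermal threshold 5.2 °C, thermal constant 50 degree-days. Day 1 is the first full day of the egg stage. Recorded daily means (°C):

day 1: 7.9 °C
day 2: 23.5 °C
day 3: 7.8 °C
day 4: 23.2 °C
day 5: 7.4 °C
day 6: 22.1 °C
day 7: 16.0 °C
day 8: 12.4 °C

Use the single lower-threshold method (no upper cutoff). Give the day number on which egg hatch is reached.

day 6

Daily DD above 5.2 °C: 2.7, 18.3, 2.6, 18.0, 2.2, 16.9, 10.8, 7.2.
Cumulative: 2.7, 21.0, 23.6, 41.6, 43.8, 60.7, 71.5, 78.7.
The total first reaches 50 DD on day 6.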